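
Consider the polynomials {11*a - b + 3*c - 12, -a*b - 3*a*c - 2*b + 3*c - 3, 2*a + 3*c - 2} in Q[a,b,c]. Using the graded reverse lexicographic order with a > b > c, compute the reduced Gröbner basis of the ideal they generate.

G = {c**2 - 52/21*c, a + 3/2*c - 1, b + 27/2*c + 1}

f_1 = 11*a - b + 3*c - 12, LT = a.
f_2 = -a*b - 3*a*c - 2*b + 3*c - 3, LT = a*b.
f_3 = 2*a + 3*c - 2, LT = a.

S(f_1,f_2): lcm = a*b. S = -1/11*b**2 - 3*a*c + 3/11*b*c - 34/11*b + 3*c - 3.
  leading term b**2: no divisor's leading term divides it; move -1/11*b**2 to the remainder.
  leading term a*c: subtract (-3/11*c)·f_1 from -3*a*c + 3/11*b*c - 34/11*b + 3*c - 3 → 9/11*c**2 - 34/11*b - 3/11*c - 3
  leading term c**2: no divisor's leading term divides it; move 9/11*c**2 to the remainder.
  leading term b: no divisor's leading term divides it; move -34/11*b to the remainder.
  leading term c: no divisor's leading term divides it; move -3/11*c to the remainder.
  leading term 1: no divisor's leading term divides it; move -3 to the remainder.
  remainder -1/11*b**2 + 9/11*c**2 - 34/11*b - 3/11*c - 3 ≠ 0; add g_4 = -1/11*b**2 + 9/11*c**2 - 34/11*b - 3/11*c - 3 to the basis.

S(f_1,f_3): lcm = a. S = -1/11*b - 27/22*c - 1/11.
  leading term b: no divisor's leading term divides it; move -1/11*b to the remainder.
  leading term c: no divisor's leading term divides it; move -27/22*c to the remainder.
  leading term 1: no divisor's leading term divides it; move -1/11 to the remainder.
  remainder -1/11*b - 27/22*c - 1/11 ≠ 0; add g_5 = -1/11*b - 27/22*c - 1/11 to the basis.

S(f_2,f_3): lcm = a*b. S = 3*a*c - 3/2*b*c + 3*b - 3*c + 3.
  leading term a*c: subtract (3/11*c)·f_1 from 3*a*c - 3/2*b*c + 3*b - 3*c + 3 → -27/22*b*c - 9/11*c**2 + 3*b + 3/11*c + 3
  leading term b*c: subtract (27/2*c)·g_5 from -27/22*b*c - 9/11*c**2 + 3*b + 3/11*c + 3 → 63/4*c**2 + 3*b + 3/2*c + 3
  leading term c**2: no divisor's leading term divides it; move 63/4*c**2 to the remainder.
  leading term b: subtract (-33)·g_5 from 3*b + 3/2*c + 3 → -39*c
  leading term c: no divisor's leading term divides it; move -39*c to the remainder.
  remainder 63/4*c**2 - 39*c ≠ 0; add g_6 = 63/4*c**2 - 39*c to the basis.

S(f_1,g_4): leading monomials are coprime, so the S-polynomial reduces to 0 (Buchberger's first criterion).
S(f_2,g_4): lcm = a*b**2. S = 3*a*b*c + 9*a*c**2 - 34*a*b + 2*b**2 - 3*a*c - 3*b*c - 33*a + 3*b.
  leading term a*b*c: subtract (3/11*b*c)·f_1 from 3*a*b*c + 9*a*c**2 - 34*a*b + 2*b**2 - 3*a*c - 3*b*c - 33*a + 3*b → 3/11*b**2*c + 9*a*c**2 - 9/11*b*c**2 - 34*a*b + 2*b**2 - 3*a*c + 3/11*b*c - 33*a + 3*b
  leading term b**2*c: subtract (-3*c)·g_4 from 3/11*b**2*c + 9*a*c**2 - 9/11*b*c**2 - 34*a*b + 2*b**2 - 3*a*c + 3/11*b*c - 33*a + 3*b → 9*a*c**2 - 9/11*b*c**2 + 27/11*c**3 - 34*a*b + 2*b**2 - 3*a*c - 9*b*c - 9/11*c**2 - 33*a + 3*b - 9*c
  leading term a*c**2: subtract (9/11*c**2)·f_1 from 9*a*c**2 - 9/11*b*c**2 + 27/11*c**3 - 34*a*b + 2*b**2 - 3*a*c - 9*b*c - 9/11*c**2 - 33*a + 3*b - 9*c → -34*a*b + 2*b**2 - 3*a*c - 9*b*c + 9*c**2 - 33*a + 3*b - 9*c
  leading term a*b: subtract (-34/11*b)·f_1 from -34*a*b + 2*b**2 - 3*a*c - 9*b*c + 9*c**2 - 33*a + 3*b - 9*c → -12/11*b**2 - 3*a*c + 3/11*b*c + 9*c**2 - 33*a - 375/11*b - 9*c
  leading term b**2: subtract (12)·g_4 from -12/11*b**2 - 3*a*c + 3/11*b*c + 9*c**2 - 33*a - 375/11*b - 9*c → -3*a*c + 3/11*b*c - 9/11*c**2 - 33*a + 3*b - 63/11*c + 36
  leading term a*c: subtract (-3/11*c)·f_1 from -3*a*c + 3/11*b*c - 9/11*c**2 - 33*a + 3*b - 63/11*c + 36 → -33*a + 3*b - 9*c + 36
  leading term a: subtract (-3)·f_1 from -33*a + 3*b - 9*c + 36 → 0
  remainder 0.

S(f_3,g_4): leading monomials are coprime, so the S-polynomial reduces to 0 (Buchberger's first criterion).
S(f_1,g_5): leading monomials are coprime, so the S-polynomial reduces to 0 (Buchberger's first criterion).
S(f_2,g_5): lcm = a*b. S = -21/2*a*c - a + 2*b - 3*c + 3.
  leading term a*c: subtract (-21/22*c)·f_1 from -21/2*a*c - a + 2*b - 3*c + 3 → -21/22*b*c + 63/22*c**2 - a + 2*b - 159/11*c + 3
  leading term b*c: subtract (21/2*c)·g_5 from -21/22*b*c + 63/22*c**2 - a + 2*b - 159/11*c + 3 → 63/4*c**2 - a + 2*b - 27/2*c + 3
  leading term c**2: subtract (1)·g_6 from 63/4*c**2 - a + 2*b - 27/2*c + 3 → -a + 2*b + 51/2*c + 3
  leading term a: subtract (-1/11)·f_1 from -a + 2*b + 51/2*c + 3 → 21/11*b + 567/22*c + 21/11
  leading term b: subtract (-21)·g_5 from 21/11*b + 567/22*c + 21/11 → 0
  remainder 0.

S(f_3,g_5): leading monomials are coprime, so the S-polynomial reduces to 0 (Buchberger's first criterion).
S(g_4,g_5): lcm = b**2. S = -27/2*b*c - 9*c**2 + 33*b + 3*c + 33.
  leading term b*c: subtract (297/2*c)·g_5 from -27/2*b*c - 9*c**2 + 33*b + 3*c + 33 → 693/4*c**2 + 33*b + 33/2*c + 33
  leading term c**2: subtract (11)·g_6 from 693/4*c**2 + 33*b + 33/2*c + 33 → 33*b + 891/2*c + 33
  leading term b: subtract (-363)·g_5 from 33*b + 891/2*c + 33 → 0
  remainder 0.

S(f_1,g_6): leading monomials are coprime, so the S-polynomial reduces to 0 (Buchberger's first criterion).
S(f_2,g_6): leading monomials are coprime, so the S-polynomial reduces to 0 (Buchberger's first criterion).
S(f_3,g_6): leading monomials are coprime, so the S-polynomial reduces to 0 (Buchberger's first criterion).
S(g_4,g_6): leading monomials are coprime, so the S-polynomial reduces to 0 (Buchberger's first criterion).
S(g_5,g_6): leading monomials are coprime, so the S-polynomial reduces to 0 (Buchberger's first criterion).
Every S-polynomial of the final basis reduces to 0, so we have a Gröbner basis.
Inter-reduce: drop elements whose leading term is divisible by another's, tail-reduce, and make monic.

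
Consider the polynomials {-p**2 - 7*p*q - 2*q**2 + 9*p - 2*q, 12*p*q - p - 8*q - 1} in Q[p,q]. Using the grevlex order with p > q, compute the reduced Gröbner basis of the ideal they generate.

G = {q**3 + 13/4*q**2 + 5/72*p - 185/72*q - 25/72, p**2 + 2*q**2 - 101/12*p + 20/3*q + 7/12, p*q - 1/12*p - 2/3*q - 1/12}

f_1 = -p**2 - 7*p*q - 2*q**2 + 9*p - 2*q, LT = p**2.
f_2 = 12*p*q - p - 8*q - 1, LT = p*q.

S(f_1,f_2): lcm = p**2*q. S = 7*p*q**2 + 2*q**3 + 1/12*p**2 - 25/3*p*q + 2*q**2 + 1/12*p.
  leading term p*q**2: subtract (7/12*q)·f_2 from 7*p*q**2 + 2*q**3 + 1/12*p**2 - 25/3*p*q + 2*q**2 + 1/12*p → 2*q**3 + 1/12*p**2 - 31/4*p*q + 20/3*q**2 + 1/12*p + 7/12*q
  leading term q**3: no divisor's leading term divides it; move 2*q**3 to the remainder.
  leading term p**2: subtract (-1/12)·f_1 from 1/12*p**2 - 31/4*p*q + 20/3*q**2 + 1/12*p + 7/12*q → -25/3*p*q + 13/2*q**2 + 5/6*p + 5/12*q
  leading term p*q: subtract (-25/36)·f_2 from -25/3*p*q + 13/2*q**2 + 5/6*p + 5/12*q → 13/2*q**2 + 5/36*p - 185/36*q - 25/36
  leading term q**2: no divisor's leading term divides it; move 13/2*q**2 to the remainder.
  leading term p: no divisor's leading term divides it; move 5/36*p to the remainder.
  leading term q: no divisor's leading term divides it; move -185/36*q to the remainder.
  leading term 1: no divisor's leading term divides it; move -25/36 to the remainder.
  remainder 2*q**3 + 13/2*q**2 + 5/36*p - 185/36*q - 25/36 ≠ 0; add g_3 = 2*q**3 + 13/2*q**2 + 5/36*p - 185/36*q - 25/36 to the basis.

S(f_1,g_3): leading monomials are coprime, so the S-polynomial reduces to 0 (Buchberger's first criterion).
S(f_2,g_3): lcm = p*q**3. S = -10/3*p*q**2 - 2/3*q**3 - 5/72*p**2 + 185/72*p*q - 1/12*q**2 + 25/72*p.
  leading term p*q**2: subtract (-5/18*q)·f_2 from -10/3*p*q**2 - 2/3*q**3 - 5/72*p**2 + 185/72*p*q - 1/12*q**2 + 25/72*p → -2/3*q**3 - 5/72*p**2 + 55/24*p*q - 83/36*q**2 + 25/72*p - 5/18*q
  leading term q**3: subtract (-1/3)·g_3 from -2/3*q**3 - 5/72*p**2 + 55/24*p*q - 83/36*q**2 + 25/72*p - 5/18*q → -5/72*p**2 + 55/24*p*q - 5/36*q**2 + 85/216*p - 215/108*q - 25/108
  leading term p**2: subtract (5/72)·f_1 from -5/72*p**2 + 55/24*p*q - 5/36*q**2 + 85/216*p - 215/108*q - 25/108 → 25/9*p*q - 25/108*p - 50/27*q - 25/108
  leading term p*q: subtract (25/108)·f_2 from 25/9*p*q - 25/108*p - 50/27*q - 25/108 → 0
  remainder 0.

Every S-polynomial of the final basis reduces to 0, so we have a Gröbner basis.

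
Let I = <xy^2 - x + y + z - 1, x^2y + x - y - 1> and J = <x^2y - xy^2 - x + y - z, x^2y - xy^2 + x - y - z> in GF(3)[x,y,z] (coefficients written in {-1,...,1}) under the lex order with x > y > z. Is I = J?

Equality of ideals is decidable: compute both reduced Gröbner bases (unique for the ordering) and check whether they agree.
Buchberger on the first generating set:
f_1 = xy^2 - x + y + z - 1, LT = xy^2.
f_2 = x^2y + x - y - 1, LT = x^2y.

S(f_1,f_2): lcm = x^2y^2. S = -x^2 + xz - x + y^2 + y.
  reduce S modulo (f_1, f_2):
  remainder -x^2 + xz - x + y^2 + y ≠ 0; add g_3 = -x^2 + xz - x + y^2 + y to the basis.

S(f_1,g_3): lcm = x^2y^2. S = -x^2 + xy^2z - xy^2 + xy + xz - x + y^4 + y^3.
  reduce S modulo (f_1, f_2, g_3):
  remainder xy + xz - x + y^4 + y^3 - y^2 - yz - z^2 - z - 1 ≠ 0; add g_4 = xy + xz - x + y^4 + y^3 - y^2 - yz - z^2 - z - 1 to the basis.

S(f_2,g_3): lcm = x^2y. S = xyz - xy + x + y^3 + y^2 - y - 1.
  reduce S modulo (f_1, f_2, g_3, g_4):
  remainder -xz^2 - xz - y^4z + y^4 - y^3z - y^3 + y^2z + yz^2 - yz - y + z^3 + 1 ≠ 0; add g_5 = -xz^2 - xz - y^4z + y^4 - y^3z - y^3 + y^2z + yz^2 - yz - y + z^3 + 1 to the basis.

S(f_1,g_4): lcm = xy^2. S = -xyz + xy - x - y^5 - y^4 + y^3 + y^2z + yz^2 + yz - y + z - 1.
  reduce S modulo (f_1, f_2, g_3, g_4, g_5):
  remainder -y^5 - y^4 - y^3 + y^2z + y^2 + yz^2 + yz + y + z + 1 ≠ 0; add g_6 = -y^5 - y^4 - y^3 + y^2z + y^2 + yz^2 + yz + y + z + 1 to the basis.

The other S-polynomials (S(f_2,g_4), S(g_3,g_4), S(f_1,g_5), S(f_2,g_5), S(g_3,g_5), S(g_4,g_5), S(f_1,g_6), S(f_2,g_6), S(g_3,g_6), S(g_4,g_6), S(g_5,g_6)) all reduce to 0 modulo the current basis, so we have a Gröbner basis.
Inter-reduce: drop elements whose leading term is divisible by another's, tail-reduce, and make monic.
Reduced Gröbner basis: {x^2 - xz + x - y^2 - y, xy + xz - x + y^4 + y^3 - y^2 - yz - z^2 - z - 1, xz^2 + xz + y^4z - y^4 + y^3z + y^3 - y^2z - yz^2 + yz + y - z^3 - 1, y^5 + y^4 + y^3 - y^2z - y^2 - yz^2 - yz - y - z - 1}.

Buchberger on the second generating set:
h_1 = x^2y - xy^2 - x + y - z, LT = x^2y.
h_2 = x^2y - xy^2 + x - y - z, LT = x^2y.

S(h_1,h_2): lcm = x^2y. S = x - y.
  reduce S modulo (h_1, h_2):
  remainder x - y ≠ 0; add k_3 = x - y to the basis.

S(h_1,k_3): lcm = x^2y. S = -x + y - z.
  reduce S modulo (h_1, h_2, k_3):
  remainder -z ≠ 0; add k_4 = -z to the basis.

The other S-polynomials (S(h_2,k_3), S(h_1,k_4), S(h_2,k_4), S(k_3,k_4)) all reduce to 0 modulo the current basis, so we have a Gröbner basis.
Inter-reduce: drop elements whose leading term is divisible by another's, tail-reduce, and make monic.
Reduced Gröbner basis: {x - y, z}.

Since the reduced bases disagree, the two ideals are not the same.

No, the ideals differ.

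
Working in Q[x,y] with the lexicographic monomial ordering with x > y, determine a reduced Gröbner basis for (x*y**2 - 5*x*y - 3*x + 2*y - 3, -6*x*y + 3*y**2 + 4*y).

G = {x - 1/6*y**3 + 11/18*y**2 + 4/9*y + 1, y**4 - 11/3*y**3 - 17/3*y**2 - 10*y}

f_1 = x*y**2 - 5*x*y - 3*x + 2*y - 3, LT = x*y**2.
f_2 = -6*x*y + 3*y**2 + 4*y, LT = x*y.

S(f_1,f_2): lcm = x*y**2. S = -5*x*y - 3*x + 1/2*y**3 + 2/3*y**2 + 2*y - 3.
  leading term x*y: subtract (5/6)·f_2 from -5*x*y - 3*x + 1/2*y**3 + 2/3*y**2 + 2*y - 3 → -3*x + 1/2*y**3 - 11/6*y**2 - 4/3*y - 3
  leading term x: no divisor's leading term divides it; move -3*x to the remainder.
  leading term y**3: no divisor's leading term divides it; move 1/2*y**3 to the remainder.
  leading term y**2: no divisor's leading term divides it; move -11/6*y**2 to the remainder.
  leading term y: no divisor's leading term divides it; move -4/3*y to the remainder.
  leading term 1: no divisor's leading term divides it; move -3 to the remainder.
  remainder -3*x + 1/2*y**3 - 11/6*y**2 - 4/3*y - 3 ≠ 0; add g_3 = -3*x + 1/2*y**3 - 11/6*y**2 - 4/3*y - 3 to the basis.

S(f_1,g_3): lcm = x*y**2. S = -5*x*y - 3*x + 1/6*y**5 - 11/18*y**4 - 4/9*y**3 - y**2 + 2*y - 3.
  leading term x*y: subtract (5/6)·f_2 from -5*x*y - 3*x + 1/6*y**5 - 11/18*y**4 - 4/9*y**3 - y**2 + 2*y - 3 → -3*x + 1/6*y**5 - 11/18*y**4 - 4/9*y**3 - 7/2*y**2 - 4/3*y - 3
  leading term x: subtract (1)·g_3 from -3*x + 1/6*y**5 - 11/18*y**4 - 4/9*y**3 - 7/2*y**2 - 4/3*y - 3 → 1/6*y**5 - 11/18*y**4 - 17/18*y**3 - 5/3*y**2
  leading term y**5: no divisor's leading term divides it; move 1/6*y**5 to the remainder.
  leading term y**4: no divisor's leading term divides it; move -11/18*y**4 to the remainder.
  leading term y**3: no divisor's leading term divides it; move -17/18*y**3 to the remainder.
  leading term y**2: no divisor's leading term divides it; move -5/3*y**2 to the remainder.
  remainder 1/6*y**5 - 11/18*y**4 - 17/18*y**3 - 5/3*y**2 ≠ 0; add g_4 = 1/6*y**5 - 11/18*y**4 - 17/18*y**3 - 5/3*y**2 to the basis.

S(f_2,g_3): lcm = x*y. S = 1/6*y**4 - 11/18*y**3 - 17/18*y**2 - 5/3*y.
  leading term y**4: no divisor's leading term divides it; move 1/6*y**4 to the remainder.
  leading term y**3: no divisor's leading term divides it; move -11/18*y**3 to the remainder.
  leading term y**2: no divisor's leading term divides it; move -17/18*y**2 to the remainder.
  leading term y: no divisor's leading term divides it; move -5/3*y to the remainder.
  remainder 1/6*y**4 - 11/18*y**3 - 17/18*y**2 - 5/3*y ≠ 0; add g_5 = 1/6*y**4 - 11/18*y**3 - 17/18*y**2 - 5/3*y to the basis.

The other S-polynomials (S(f_1,g_4), S(f_2,g_4), S(g_3,g_4), S(f_1,g_5), S(f_2,g_5), S(g_3,g_5), S(g_4,g_5)) all reduce to 0 modulo the current basis, so we have a Gröbner basis.
Inter-reduce: drop elements whose leading term is divisible by another's, tail-reduce, and make monic.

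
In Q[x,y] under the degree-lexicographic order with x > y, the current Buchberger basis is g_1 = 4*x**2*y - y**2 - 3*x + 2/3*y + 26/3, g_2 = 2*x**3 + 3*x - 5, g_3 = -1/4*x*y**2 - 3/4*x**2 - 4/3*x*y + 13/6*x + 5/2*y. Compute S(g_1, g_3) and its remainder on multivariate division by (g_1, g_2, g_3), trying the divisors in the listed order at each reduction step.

lcm(LM(g_1), LM(g_3)) = x**2*y**2.
S = (lcm/LT(g_1))·g_1 − (lcm/LT(g_3))·g_3 = -3*x**3 - 16/3*x**2*y - 1/4*y**3 + 26/3*x**2 + 37/4*x*y + 1/6*y**2 + 13/6*y.
Reduce S modulo (g_1, g_2, g_3) in that order:
  leading term x**3: subtract (-3/2)·g_2 from -3*x**3 - 16/3*x**2*y - 1/4*y**3 + 26/3*x**2 + 37/4*x*y + 1/6*y**2 + 13/6*y → -16/3*x**2*y - 1/4*y**3 + 26/3*x**2 + 37/4*x*y + 1/6*y**2 + 9/2*x + 13/6*y - 15/2
  leading term x**2*y: subtract (-4/3)·g_1 from -16/3*x**2*y - 1/4*y**3 + 26/3*x**2 + 37/4*x*y + 1/6*y**2 + 9/2*x + 13/6*y - 15/2 → -1/4*y**3 + 26/3*x**2 + 37/4*x*y - 7/6*y**2 + 1/2*x + 55/18*y + 73/18
  leading term y**3: no divisor's leading term divides it; move -1/4*y**3 to the remainder.
  leading term x**2: no divisor's leading term divides it; move 26/3*x**2 to the remainder.
  leading term x*y: no divisor's leading term divides it; move 37/4*x*y to the remainder.
  leading term y**2: no divisor's leading term divides it; move -7/6*y**2 to the remainder.
  leading term x: no divisor's leading term divides it; move 1/2*x to the remainder.
  leading term y: no divisor's leading term divides it; move 55/18*y to the remainder.
  leading term 1: no divisor's leading term divides it; move 73/18 to the remainder.
The remainder -1/4*y**3 + 26/3*x**2 + 37/4*x*y - 7/6*y**2 + 1/2*x + 55/18*y + 73/18 is nonzero, so it would be added as the next basis element.

S(g_1, g_3) = -3*x**3 - 16/3*x**2*y - 1/4*y**3 + 26/3*x**2 + 37/4*x*y + 1/6*y**2 + 13/6*y; remainder on division = -1/4*y**3 + 26/3*x**2 + 37/4*x*y - 7/6*y**2 + 1/2*x + 55/18*y + 73/18.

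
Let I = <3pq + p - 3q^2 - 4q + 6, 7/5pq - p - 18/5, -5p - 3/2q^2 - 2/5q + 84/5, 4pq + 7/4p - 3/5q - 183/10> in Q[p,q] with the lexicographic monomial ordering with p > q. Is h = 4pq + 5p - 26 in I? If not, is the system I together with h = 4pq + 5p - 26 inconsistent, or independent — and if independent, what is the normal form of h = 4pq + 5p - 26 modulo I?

4pq + 5p - 26 lies in I (it reduces to 0).

First compute the reduced Gröbner basis of I by Buchberger's algorithm.
f_1 = 3pq + p - 3q^2 - 4q + 6, LT = pq.
f_2 = 7/5pq - p - 18/5, LT = pq.
f_3 = -5p - 3/2q^2 - 2/5q + 84/5, LT = p.
f_4 = 4pq + 7/4p - 3/5q - 183/10, LT = pq.

S(f_1,f_2): lcm = pq. S = 22/21p - q^2 - 4/3q + 32/7.
  leading term p: subtract (-22/105)·f_3 from 22/21p - q^2 - 4/3q + 32/7 → -46/35q^2 - 248/175q + 1416/175
  leading term q^2: no divisor's leading term divides it; move -46/35q^2 to the remainder.
  leading term q: no divisor's leading term divides it; move -248/175q to the remainder.
  leading term 1: no divisor's leading term divides it; move 1416/175 to the remainder.
  remainder -46/35q^2 - 248/175q + 1416/175 ≠ 0; add k_5 = -46/35q^2 - 248/175q + 1416/175 to the basis.

S(f_1,f_3): lcm = pq. S = 1/3p - 3/10q^3 - 27/25q^2 + 152/75q + 2.
  leading term p: subtract (-1/15)·f_3 from 1/3p - 3/10q^3 - 27/25q^2 + 152/75q + 2 → -3/10q^3 - 59/50q^2 + 2q + 78/25
  leading term q^3: subtract (21/92q)·k_5 from -3/10q^3 - 59/50q^2 + 2q + 78/25 → -197/230q^2 + 88/575q + 78/25
  leading term q^2: subtract (1379/2116)·k_5 from -197/230q^2 + 88/575q + 78/25 → 14238/13225q - 28476/13225
  leading term q: no divisor's leading term divides it; move 14238/13225q to the remainder.
  leading term 1: no divisor's leading term divides it; move -28476/13225 to the remainder.
  remainder 14238/13225q - 28476/13225 ≠ 0; add k_6 = 14238/13225q - 28476/13225 to the basis.

The other S-polynomials (S(f_1,f_4), S(f_2,f_3), S(f_2,f_4), S(f_3,f_4), S(f_1,k_5), S(f_2,k_5), S(f_3,k_5), S(f_4,k_5), S(f_1,k_6), S(f_2,k_6), S(f_3,k_6), S(f_4,k_6), S(k_5,k_6)) all reduce to 0 modulo the current basis, so we have a Gröbner basis.
Inter-reduce: drop elements whose leading term is divisible by another's, tail-reduce, and make monic.
Reduced Gröbner basis: {p - 2, q - 2}.
Label its elements g_1 = p - 2, g_2 = q - 2.

Reduce h = 4pq + 5p - 26 modulo G:
  leading term pq: subtract (4q)·g_1 from 4pq + 5p - 26 → 5p + 8q - 26
  leading term p: subtract (5)·g_1 from 5p + 8q - 26 → 8q - 16
  leading term q: subtract (8)·g_2 from 8q - 16 → 0
  normal form = 0.
Since the normal form is 0, h ∈ I.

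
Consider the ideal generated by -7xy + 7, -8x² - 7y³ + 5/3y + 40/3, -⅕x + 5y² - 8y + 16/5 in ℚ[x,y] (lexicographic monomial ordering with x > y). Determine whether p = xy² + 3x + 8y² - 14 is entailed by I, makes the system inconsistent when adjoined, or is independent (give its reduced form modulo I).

Adjoining xy² + 3x + 8y² - 14 makes the ideal the whole ring: the system is inconsistent.

First compute the reduced Gröbner basis of I by Buchberger's algorithm.
f_1 = -7xy + 7, LT = xy.
f_2 = -8x² - 7y³ + 5/3y + 40/3, LT = x².
f_3 = -⅕x + 5y² - 8y + 16/5, LT = x.

S(f_1,f_2): lcm = x²y. S = -x - ⅞y⁴ + 5/24y² + 5/3y.
  leading term x: subtract (5)·f_3 from -x - ⅞y⁴ + 5/24y² + 5/3y → -⅞y⁴ - 595/24y² + 125/3y - 16
  leading term y⁴: no divisor's leading term divides it; move -⅞y⁴ to the remainder.
  leading term y²: no divisor's leading term divides it; move -595/24y² to the remainder.
  leading term y: no divisor's leading term divides it; move 125/3y to the remainder.
  leading term 1: no divisor's leading term divides it; move -16 to the remainder.
  remainder -⅞y⁴ - 595/24y² + 125/3y - 16 ≠ 0; add h_4 = -⅞y⁴ - 595/24y² + 125/3y - 16 to the basis.

S(f_1,f_3): lcm = xy. S = 25y³ - 40y² + 16y - 1.
  leading term y³: no divisor's leading term divides it; move 25y³ to the remainder.
  leading term y²: no divisor's leading term divides it; move -40y² to the remainder.
  leading term y: no divisor's leading term divides it; move 16y to the remainder.
  leading term 1: no divisor's leading term divides it; move -1 to the remainder.
  remainder 25y³ - 40y² + 16y - 1 ≠ 0; add h_5 = 25y³ - 40y² + 16y - 1 to the basis.

S(f_2,f_3): lcm = x². S = 25xy² - 40xy + 16x + ⅞y³ - 5/24y - 5/3.
  leading term xy²: subtract (-25/7y)·f_1 from 25xy² - 40xy + 16x + ⅞y³ - 5/24y - 5/3 → -40xy + 16x + ⅞y³ + 595/24y - 5/3
  leading term xy: subtract (40/7)·f_1 from -40xy + 16x + ⅞y³ + 595/24y - 5/3 → 16x + ⅞y³ + 595/24y - 125/3
  leading term x: subtract (-80)·f_3 from 16x + ⅞y³ + 595/24y - 125/3 → ⅞y³ + 400y² - 14765/24y + 643/3
  leading term y³: subtract (7/200)·h_5 from ⅞y³ + 400y² - 14765/24y + 643/3 → 2007/5y² - 369461/600y + 128621/600
  leading term y²: no divisor's leading term divides it; move 2007/5y² to the remainder.
  leading term y: no divisor's leading term divides it; move -369461/600y to the remainder.
  leading term 1: no divisor's leading term divides it; move 128621/600 to the remainder.
  remainder 2007/5y² - 369461/600y + 128621/600 ≠ 0; add h_6 = 2007/5y² - 369461/600y + 128621/600 to the basis.

S(h_4,h_5): lcm = y⁴. S = 8/5y³ + 2077/75y² - 24979/525y + 128/7.
  leading term y³: subtract (8/125)·h_5 from 8/5y³ + 2077/75y² - 24979/525y + 128/7 → 2269/75y² - 127583/2625y + 16056/875
  leading term y²: subtract (2269/30105)·h_6 from 2269/75y² - 127583/2625y + 16056/875 → -277268881/126441000y + 277268881/126441000
  leading term y: no divisor's leading term divides it; move -277268881/126441000y to the remainder.
  leading term 1: no divisor's leading term divides it; move 277268881/126441000 to the remainder.
  remainder -277268881/126441000y + 277268881/126441000 ≠ 0; add h_7 = -277268881/126441000y + 277268881/126441000 to the basis.

The other S-polynomials (S(f_1,h_4), S(f_2,h_4), S(f_3,h_4), S(f_1,h_5), S(f_2,h_5), S(f_3,h_5), S(f_1,h_6), S(f_2,h_6), S(f_3,h_6), S(h_4,h_6), S(h_5,h_6), S(f_1,h_7), S(f_2,h_7), S(f_3,h_7), S(h_4,h_7), S(h_5,h_7), S(h_6,h_7)) all reduce to 0 modulo the current basis, so we have a Gröbner basis.
Inter-reduce: drop elements whose leading term is divisible by another's, tail-reduce, and make monic.
Reduced Gröbner basis: {x - 1, y - 1}.
Label its elements g_1 = x - 1, g_2 = y - 1.

Reduce p = xy² + 3x + 8y² - 14 modulo G:
  leading term xy²: subtract (y²)·g_1 from xy² + 3x + 8y² - 14 → 3x + 9y² - 14
  leading term x: subtract (3)·g_1 from 3x + 9y² - 14 → 9y² - 11
  leading term y²: subtract (9y)·g_2 from 9y² - 11 → 9y - 11
  leading term y: subtract (9)·g_2 from 9y - 11 → -2
  leading term 1: no divisor's leading term divides it; move -2 to the remainder.
  normal form = -2.
The normal form is nonzero, so p ∉ I. Since p minus its normal form lies in I, I + (p) = I + (r) where r = -2; decide whether this ideal is the whole ring.
Here r = -2 is a nonzero constant, hence a unit: 1 ∈ I + (p), the Gröbner basis of I + (p) is {1}, and the enlarged system has no common solution — adjoining p is inconsistent.

The remainder on division by a Gröbner basis is unique — it is the normal form.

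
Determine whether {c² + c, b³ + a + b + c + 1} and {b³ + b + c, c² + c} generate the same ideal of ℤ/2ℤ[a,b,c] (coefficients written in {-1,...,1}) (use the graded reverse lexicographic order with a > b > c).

No, the ideals differ.

Equality of ideals is decidable: compute both reduced Gröbner bases (unique for the ordering) and check whether they agree.
Buchberger on the first generating set:
f_1 = c² + c, LT = c².
f_2 = b³ + a + b + c + 1, LT = b³.

The S-polynomials (S(f_1,f_2)) all reduce to 0 modulo the current basis, so we have a Gröbner basis.
Inter-reduce: drop elements whose leading term is divisible by another's, tail-reduce, and make monic.
Reduced Gröbner basis: {b³ + a + b + c + 1, c² + c}.

Buchberger on the second generating set:
h_1 = b³ + b + c, LT = b³.
h_2 = c² + c, LT = c².

The S-polynomials (S(h_1,h_2)) all reduce to 0 modulo the current basis, so we have a Gröbner basis.
Inter-reduce: drop elements whose leading term is divisible by another's, tail-reduce, and make monic.
Reduced Gröbner basis: {b³ + b + c, c² + c}.

The bases are distinct; the ideals are different.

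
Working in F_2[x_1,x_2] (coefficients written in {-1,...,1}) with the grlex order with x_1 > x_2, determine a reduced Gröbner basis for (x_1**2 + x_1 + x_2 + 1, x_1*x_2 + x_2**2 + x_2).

f_1 = x_1**2 + x_1 + x_2 + 1, LT = x_1**2.
f_2 = x_1*x_2 + x_2**2 + x_2, LT = x_1*x_2.

S(f_1,f_2): lcm = x_1**2*x_2. S = x_1*x_2**2 + x_2**2 + x_2.
  leading term x_1*x_2**2: subtract (x_2)·f_2 from x_1*x_2**2 + x_2**2 + x_2 → x_2**3 + x_2
  leading term x_2**3: no divisor's leading term divides it; move x_2**3 to the remainder.
  leading term x_2: no divisor's leading term divides it; move x_2 to the remainder.
  remainder x_2**3 + x_2 ≠ 0; add g_3 = x_2**3 + x_2 to the basis.

S(f_1,g_3): leading monomials are coprime, so the S-polynomial reduces to 0 (Buchberger's first criterion).
S(f_2,g_3): lcm = x_1*x_2**3. S = x_2**4 + x_2**3 + x_1*x_2.
  leading term x_2**4: subtract (x_2)·g_3 from x_2**4 + x_2**3 + x_1*x_2 → x_2**3 + x_1*x_2 + x_2**2
  leading term x_2**3: subtract (1)·g_3 from x_2**3 + x_1*x_2 + x_2**2 → x_1*x_2 + x_2**2 + x_2
  leading term x_1*x_2: subtract (1)·f_2 from x_1*x_2 + x_2**2 + x_2 → 0
  remainder 0.

Every S-polynomial of the final basis reduces to 0, so we have a Gröbner basis.

G = {x_2**3 + x_2, x_1**2 + x_1 + x_2 + 1, x_1*x_2 + x_2**2 + x_2}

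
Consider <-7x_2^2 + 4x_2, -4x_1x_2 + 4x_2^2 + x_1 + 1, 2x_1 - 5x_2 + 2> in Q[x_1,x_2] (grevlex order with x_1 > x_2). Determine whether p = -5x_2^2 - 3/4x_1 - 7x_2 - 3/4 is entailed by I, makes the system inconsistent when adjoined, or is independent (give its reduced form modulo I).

-5x_2^2 - 3/4x_1 - 7x_2 - 3/4 lies in I (it reduces to 0).

First compute the reduced Gröbner basis of I by Buchberger's algorithm.
f_1 = -7x_2^2 + 4x_2, LT = x_2^2.
f_2 = -4x_1x_2 + 4x_2^2 + x_1 + 1, LT = x_1x_2.
f_3 = 2x_1 - 5x_2 + 2, LT = x_1.

S(f_1,f_2): lcm = x_1x_2^2. S = x_2^3 - 9/28x_1x_2 + 1/4x_2.
  leading term x_2^3: subtract (-1/7x_2)·f_1 from x_2^3 - 9/28x_1x_2 + 1/4x_2 → -9/28x_1x_2 + 4/7x_2^2 + 1/4x_2
  leading term x_1x_2: subtract (9/112)·f_2 from -9/28x_1x_2 + 4/7x_2^2 + 1/4x_2 → 1/4x_2^2 - 9/112x_1 + 1/4x_2 - 9/112
  leading term x_2^2: subtract (-1/28)·f_1 from 1/4x_2^2 - 9/112x_1 + 1/4x_2 - 9/112 → -9/112x_1 + 11/28x_2 - 9/112
  leading term x_1: subtract (-9/224)·f_3 from -9/112x_1 + 11/28x_2 - 9/112 → 43/224x_2
  leading term x_2: no divisor's leading term divides it; move 43/224x_2 to the remainder.
  remainder 43/224x_2 ≠ 0; add h_4 = 43/224x_2 to the basis.

The other S-polynomials (S(f_1,f_3), S(f_2,f_3), S(f_1,h_4), S(f_2,h_4), S(f_3,h_4)) all reduce to 0 modulo the current basis, so we have a Gröbner basis.
Inter-reduce: drop elements whose leading term is divisible by another's, tail-reduce, and make monic.
Reduced Gröbner basis: {x_1 + 1, x_2}.
Label its elements g_1 = x_1 + 1, g_2 = x_2.

Reduce p = -5x_2^2 - 3/4x_1 - 7x_2 - 3/4 modulo G:
  leading term x_2^2: subtract (-5x_2)·g_2 from -5x_2^2 - 3/4x_1 - 7x_2 - 3/4 → -3/4x_1 - 7x_2 - 3/4
  leading term x_1: subtract (-3/4)·g_1 from -3/4x_1 - 7x_2 - 3/4 → -7x_2
  leading term x_2: subtract (-7)·g_2 from -7x_2 → 0
  normal form = 0.
Since the normal form is 0, p ∈ I.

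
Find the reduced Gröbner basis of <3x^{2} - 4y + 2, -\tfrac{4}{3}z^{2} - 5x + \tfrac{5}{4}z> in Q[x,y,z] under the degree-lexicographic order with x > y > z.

f_1 = 3x^{2} - 4y + 2, LT = x^{2}.
f_2 = -\tfrac{4}{3}z^{2} - 5x + \tfrac{5}{4}z, LT = z^{2}.

S(f_1,f_2): leading monomials are coprime, so the S-polynomial reduces to 0 (Buchberger's first criterion).
Every S-polynomial of the final basis reduces to 0, so we have a Gröbner basis.

G = {x^{2} - \tfrac{4}{3}y + \tfrac{2}{3}, z^{2} + \tfrac{15}{4}x - \tfrac{15}{16}z}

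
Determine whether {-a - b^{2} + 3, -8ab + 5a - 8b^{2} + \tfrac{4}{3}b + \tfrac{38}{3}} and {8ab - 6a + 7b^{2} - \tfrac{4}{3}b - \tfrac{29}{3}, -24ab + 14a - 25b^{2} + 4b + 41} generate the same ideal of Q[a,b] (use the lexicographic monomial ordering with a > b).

Two ideals are equal iff their reduced Gröbner bases coincide (the reduced basis is unique for a fixed ordering).
Buchberger on the first generating set:
f_1 = -a - b^{2} + 3, LT = a.
f_2 = -8ab + 5a - 8b^{2} + \tfrac{4}{3}b + \tfrac{38}{3}, LT = ab.

S(f_1,f_2): lcm = ab. S = \tfrac{5}{8}a + b^{3} - b^{2} - \tfrac{17}{6}b + \tfrac{19}{12}.
  leading term a: subtract (-\tfrac{5}{8})·f_1 from \tfrac{5}{8}a + b^{3} - b^{2} - \tfrac{17}{6}b + \tfrac{19}{12} → b^{3} - \tfrac{13}{8}b^{2} - \tfrac{17}{6}b + \tfrac{83}{24}
  leading term b^{3}: no divisor's leading term divides it; move b^{3} to the remainder.
  leading term b^{2}: no divisor's leading term divides it; move -\tfrac{13}{8}b^{2} to the remainder.
  leading term b: no divisor's leading term divides it; move -\tfrac{17}{6}b to the remainder.
  leading term 1: no divisor's leading term divides it; move \tfrac{83}{24} to the remainder.
  remainder b^{3} - \tfrac{13}{8}b^{2} - \tfrac{17}{6}b + \tfrac{83}{24} ≠ 0; add g_3 = b^{3} - \tfrac{13}{8}b^{2} - \tfrac{17}{6}b + \tfrac{83}{24} to the basis.

The other S-polynomials (S(f_1,g_3), S(f_2,g_3)) all reduce to 0 modulo the current basis, so we have a Gröbner basis.
Inter-reduce: drop elements whose leading term is divisible by another's, tail-reduce, and make monic.
Reduced Gröbner basis: {a + b^{2} - 3, b^{3} - \tfrac{13}{8}b^{2} - \tfrac{17}{6}b + \tfrac{83}{24}}.

Buchberger on the second generating set:
h_1 = 8ab - 6a + 7b^{2} - \tfrac{4}{3}b - \tfrac{29}{3}, LT = ab.
h_2 = -24ab + 14a - 25b^{2} + 4b + 41, LT = ab.

S(h_1,h_2): lcm = ab. S = -\tfrac{1}{6}a - \tfrac{1}{6}b^{2} + \tfrac{1}{2}.
  leading term a: no divisor's leading term divides it; move -\tfrac{1}{6}a to the remainder.
  leading term b^{2}: no divisor's leading term divides it; move -\tfrac{1}{6}b^{2} to the remainder.
  leading term 1: no divisor's leading term divides it; move \tfrac{1}{2} to the remainder.
  remainder -\tfrac{1}{6}a - \tfrac{1}{6}b^{2} + \tfrac{1}{2} ≠ 0; add k_3 = -\tfrac{1}{6}a - \tfrac{1}{6}b^{2} + \tfrac{1}{2} to the basis.

S(h_1,k_3): lcm = ab. S = -\tfrac{3}{4}a - b^{3} + \tfrac{7}{8}b^{2} + \tfrac{17}{6}b - \tfrac{29}{24}.
  leading term a: subtract (\tfrac{9}{2})·k_3 from -\tfrac{3}{4}a - b^{3} + \tfrac{7}{8}b^{2} + \tfrac{17}{6}b - \tfrac{29}{24} → -b^{3} + \tfrac{13}{8}b^{2} + \tfrac{17}{6}b - \tfrac{83}{24}
  leading term b^{3}: no divisor's leading term divides it; move -b^{3} to the remainder.
  leading term b^{2}: no divisor's leading term divides it; move \tfrac{13}{8}b^{2} to the remainder.
  leading term b: no divisor's leading term divides it; move \tfrac{17}{6}b to the remainder.
  leading term 1: no divisor's leading term divides it; move -\tfrac{83}{24} to the remainder.
  remainder -b^{3} + \tfrac{13}{8}b^{2} + \tfrac{17}{6}b - \tfrac{83}{24} ≠ 0; add k_4 = -b^{3} + \tfrac{13}{8}b^{2} + \tfrac{17}{6}b - \tfrac{83}{24} to the basis.

The other S-polynomials (S(h_2,k_3), S(h_1,k_4), S(h_2,k_4), S(k_3,k_4)) all reduce to 0 modulo the current basis, so we have a Gröbner basis.
Inter-reduce: drop elements whose leading term is divisible by another's, tail-reduce, and make monic.
Reduced Gröbner basis: {a + b^{2} - 3, b^{3} - \tfrac{13}{8}b^{2} - \tfrac{17}{6}b + \tfrac{83}{24}}.

Same reduced basis, so the two generating sets span the same ideal.

Yes, the ideals are equal.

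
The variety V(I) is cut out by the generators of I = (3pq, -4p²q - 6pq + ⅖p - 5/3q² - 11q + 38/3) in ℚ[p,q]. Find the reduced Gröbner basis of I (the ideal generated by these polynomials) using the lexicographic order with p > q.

f_1 = 3pq, LT = pq.
f_2 = -4p²q - 6pq + ⅖p - 5/3q² - 11q + 38/3, LT = p²q.

S(f_1,f_2): lcm = p²q. S = -3/2pq + 1/10p - 5/12q² - 11/4q + 19/6.
  leading term pq: subtract (-½)·f_1 from -3/2pq + 1/10p - 5/12q² - 11/4q + 19/6 → 1/10p - 5/12q² - 11/4q + 19/6
  leading term p: no divisor's leading term divides it; move 1/10p to the remainder.
  leading term q²: no divisor's leading term divides it; move -5/12q² to the remainder.
  leading term q: no divisor's leading term divides it; move -11/4q to the remainder.
  leading term 1: no divisor's leading term divides it; move 19/6 to the remainder.
  remainder 1/10p - 5/12q² - 11/4q + 19/6 ≠ 0; add g_3 = 1/10p - 5/12q² - 11/4q + 19/6 to the basis.

S(f_1,g_3): lcm = pq. S = 25/6q³ + 55/2q² - 95/3q.
  leading term q³: no divisor's leading term divides it; move 25/6q³ to the remainder.
  leading term q²: no divisor's leading term divides it; move 55/2q² to the remainder.
  leading term q: no divisor's leading term divides it; move -95/3q to the remainder.
  remainder 25/6q³ + 55/2q² - 95/3q ≠ 0; add g_4 = 25/6q³ + 55/2q² - 95/3q to the basis.

S(f_2,g_3): lcm = p²q. S = 25/6pq³ + 55/2pq² - 181/6pq - 1/10p + 5/12q² + 11/4q - 19/6.
  leading term pq³: subtract (25/18q²)·f_1 from 25/6pq³ + 55/2pq² - 181/6pq - 1/10p + 5/12q² + 11/4q - 19/6 → 55/2pq² - 181/6pq - 1/10p + 5/12q² + 11/4q - 19/6
  leading term pq²: subtract (55/6q)·f_1 from 55/2pq² - 181/6pq - 1/10p + 5/12q² + 11/4q - 19/6 → -181/6pq - 1/10p + 5/12q² + 11/4q - 19/6
  leading term pq: subtract (-181/18)·f_1 from -181/6pq - 1/10p + 5/12q² + 11/4q - 19/6 → -1/10p + 5/12q² + 11/4q - 19/6
  leading term p: subtract (-1)·g_3 from -1/10p + 5/12q² + 11/4q - 19/6 → 0
  remainder 0.

S(f_1,g_4): lcm = pq³. S = -33/5pq² + 38/5pq.
  leading term pq²: subtract (-11/5q)·f_1 from -33/5pq² + 38/5pq → 38/5pq
  leading term pq: subtract (38/15)·f_1 from 38/5pq → 0
  remainder 0.

S(f_2,g_4): lcm = p²q³. S = -33/5p²q² + 38/5p²q + 3/2pq³ - 1/10pq² + 5/12q⁴ + 11/4q³ - 19/6q².
  leading term p²q²: subtract (-11/5pq)·f_1 from -33/5p²q² + 38/5p²q + 3/2pq³ - 1/10pq² + 5/12q⁴ + 11/4q³ - 19/6q² → 38/5p²q + 3/2pq³ - 1/10pq² + 5/12q⁴ + 11/4q³ - 19/6q²
  leading term p²q: subtract (38/15p)·f_1 from 38/5p²q + 3/2pq³ - 1/10pq² + 5/12q⁴ + 11/4q³ - 19/6q² → 3/2pq³ - 1/10pq² + 5/12q⁴ + 11/4q³ - 19/6q²
  leading term pq³: subtract (½q²)·f_1 from 3/2pq³ - 1/10pq² + 5/12q⁴ + 11/4q³ - 19/6q² → -1/10pq² + 5/12q⁴ + 11/4q³ - 19/6q²
  leading term pq²: subtract (-1/30q)·f_1 from -1/10pq² + 5/12q⁴ + 11/4q³ - 19/6q² → 5/12q⁴ + 11/4q³ - 19/6q²
  leading term q⁴: subtract (1/10q)·g_4 from 5/12q⁴ + 11/4q³ - 19/6q² → 0
  remainder 0.

S(g_3,g_4): leading monomials are coprime, so the S-polynomial reduces to 0 (Buchberger's first criterion).
Every S-polynomial of the final basis reduces to 0, so we have a Gröbner basis.
Inter-reduce: drop elements whose leading term is divisible by another's, tail-reduce, and make monic.

G = {p - 25/6q² - 55/2q + 95/3, q³ + 33/5q² - 38/5q}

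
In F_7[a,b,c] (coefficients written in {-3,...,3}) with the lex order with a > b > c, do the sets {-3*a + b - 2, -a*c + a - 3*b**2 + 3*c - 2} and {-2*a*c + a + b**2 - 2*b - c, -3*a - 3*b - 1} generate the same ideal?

For a fixed monomial order, each ideal has a unique reduced Gröbner basis; comparing bases decides equality.
Buchberger on the first generating set:
f_1 = -3*a + b - 2, LT = a.
f_2 = -a*c + a - 3*b**2 + 3*c - 2, LT = a*c.

S(f_1,f_2): lcm = a*c. S = a - 3*b**2 + 2*b*c - c - 2.
  leading term a: subtract (2)·f_1 from a - 3*b**2 + 2*b*c - c - 2 → -3*b**2 + 2*b*c - 2*b - c + 2
  leading term b**2: no divisor's leading term divides it; move -3*b**2 to the remainder.
  leading term b*c: no divisor's leading term divides it; move 2*b*c to the remainder.
  leading term b: no divisor's leading term divides it; move -2*b to the remainder.
  leading term c: no divisor's leading term divides it; move -c to the remainder.
  leading term 1: no divisor's leading term divides it; move 2 to the remainder.
  remainder -3*b**2 + 2*b*c - 2*b - c + 2 ≠ 0; add g_3 = -3*b**2 + 2*b*c - 2*b - c + 2 to the basis.

The other S-polynomials (S(f_1,g_3), S(f_2,g_3)) all reduce to 0 modulo the current basis, so we have a Gröbner basis.
Inter-reduce: drop elements whose leading term is divisible by another's, tail-reduce, and make monic.
Reduced Gröbner basis: {a + 2*b + 3, b**2 - 3*b*c + 3*b - 2*c - 3}.

Buchberger on the second generating set:
h_1 = -2*a*c + a + b**2 - 2*b - c, LT = a*c.
h_2 = -3*a - 3*b - 1, LT = a.

S(h_1,h_2): lcm = a*c. S = 3*a + 3*b**2 - b*c + b - c.
  leading term a: subtract (-1)·h_2 from 3*a + 3*b**2 - b*c + b - c → 3*b**2 - b*c - 2*b - c - 1
  leading term b**2: no divisor's leading term divides it; move 3*b**2 to the remainder.
  leading term b*c: no divisor's leading term divides it; move -b*c to the remainder.
  leading term b: no divisor's leading term divides it; move -2*b to the remainder.
  leading term c: no divisor's leading term divides it; move -c to the remainder.
  leading term 1: no divisor's leading term divides it; move -1 to the remainder.
  remainder 3*b**2 - b*c - 2*b - c - 1 ≠ 0; add k_3 = 3*b**2 - b*c - 2*b - c - 1 to the basis.

The other S-polynomials (S(h_1,k_3), S(h_2,k_3)) all reduce to 0 modulo the current basis, so we have a Gröbner basis.
Inter-reduce: drop elements whose leading term is divisible by another's, tail-reduce, and make monic.
Reduced Gröbner basis: {a + b - 2, b**2 + 2*b*c - 3*b + 2*c + 2}.

Since the reduced bases disagree, the two ideals are not the same.

No, the ideals differ.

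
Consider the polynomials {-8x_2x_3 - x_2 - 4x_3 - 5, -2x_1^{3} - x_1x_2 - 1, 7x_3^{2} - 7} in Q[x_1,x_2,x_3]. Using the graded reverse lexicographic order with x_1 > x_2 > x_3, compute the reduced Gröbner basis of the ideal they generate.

G = {x_1^{3} - \tfrac{2}{7}x_1x_3 - \tfrac{3}{14}x_1 + \tfrac{1}{2}, x_3^{2} - 1, x_2 + \tfrac{4}{7}x_3 + \tfrac{3}{7}}

The reduced Gröbner basis is the canonical form of the ideal for this ordering.

f_1 = -8x_2x_3 - x_2 - 4x_3 - 5, LT = x_2x_3.
f_2 = -2x_1^{3} - x_1x_2 - 1, LT = x_1^{3}.
f_3 = 7x_3^{2} - 7, LT = x_3^{2}.

S(f_1,f_3): lcm = x_2x_3^{2}. S = \tfrac{1}{8}x_2x_3 + \tfrac{1}{2}x_3^{2} + x_2 + \tfrac{5}{8}x_3.
  reduce S modulo (f_1, f_2, f_3):
  remainder \tfrac{63}{64}x_2 + \tfrac{9}{16}x_3 + \tfrac{27}{64} ≠ 0; add g_4 = \tfrac{63}{64}x_2 + \tfrac{9}{16}x_3 + \tfrac{27}{64} to the basis.

The other S-polynomials (S(f_1,f_2), S(f_2,f_3), S(f_1,g_4), S(f_2,g_4), S(f_3,g_4)) all reduce to 0 modulo the current basis, so we have a Gröbner basis.
Inter-reduce: drop elements whose leading term is divisible by another's, tail-reduce, and make monic.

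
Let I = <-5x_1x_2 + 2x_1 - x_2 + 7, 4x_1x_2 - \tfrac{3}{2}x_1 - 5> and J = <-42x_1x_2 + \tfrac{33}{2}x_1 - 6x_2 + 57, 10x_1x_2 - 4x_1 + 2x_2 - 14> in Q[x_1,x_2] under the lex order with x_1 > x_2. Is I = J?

For a fixed monomial order, each ideal has a unique reduced Gröbner basis; comparing bases decides equality.
Buchberger on the first generating set:
f_1 = -5x_1x_2 + 2x_1 - x_2 + 7, LT = x_1x_2.
f_2 = 4x_1x_2 - \tfrac{3}{2}x_1 - 5, LT = x_1x_2.

S(f_1,f_2): lcm = x_1x_2. S = -\tfrac{1}{40}x_1 + \tfrac{1}{5}x_2 - \tfrac{3}{20}.
  reduce S modulo (f_1, f_2):
  remainder -\tfrac{1}{40}x_1 + \tfrac{1}{5}x_2 - \tfrac{3}{20} ≠ 0; add g_3 = -\tfrac{1}{40}x_1 + \tfrac{1}{5}x_2 - \tfrac{3}{20} to the basis.

S(f_1,g_3): lcm = x_1x_2. S = -\tfrac{2}{5}x_1 + 8x_2^{2} - \tfrac{29}{5}x_2 - \tfrac{7}{5}.
  reduce S modulo (f_1, f_2, g_3):
  remainder 8x_2^{2} - 9x_2 + 1 ≠ 0; add g_4 = 8x_2^{2} - 9x_2 + 1 to the basis.

The other S-polynomials (S(f_2,g_3), S(f_1,g_4), S(f_2,g_4), S(g_3,g_4)) all reduce to 0 modulo the current basis, so we have a Gröbner basis.
Inter-reduce: drop elements whose leading term is divisible by another's, tail-reduce, and make monic.
Reduced Gröbner basis: {x_1 - 8x_2 + 6, x_2^{2} - \tfrac{9}{8}x_2 + \tfrac{1}{8}}.

Buchberger on the second generating set:
h_1 = -42x_1x_2 + \tfrac{33}{2}x_1 - 6x_2 + 57, LT = x_1x_2.
h_2 = 10x_1x_2 - 4x_1 + 2x_2 - 14, LT = x_1x_2.

S(h_1,h_2): lcm = x_1x_2. S = \tfrac{1}{140}x_1 - \tfrac{2}{35}x_2 + \tfrac{3}{70}.
  reduce S modulo (h_1, h_2):
  remainder \tfrac{1}{140}x_1 - \tfrac{2}{35}x_2 + \tfrac{3}{70} ≠ 0; add k_3 = \tfrac{1}{140}x_1 - \tfrac{2}{35}x_2 + \tfrac{3}{70} to the basis.

S(h_1,k_3): lcm = x_1x_2. S = -\tfrac{11}{28}x_1 + 8x_2^{2} - \tfrac{41}{7}x_2 - \tfrac{19}{14}.
  reduce S modulo (h_1, h_2, k_3):
  remainder 8x_2^{2} - 9x_2 + 1 ≠ 0; add k_4 = 8x_2^{2} - 9x_2 + 1 to the basis.

The other S-polynomials (S(h_2,k_3), S(h_1,k_4), S(h_2,k_4), S(k_3,k_4)) all reduce to 0 modulo the current basis, so we have a Gröbner basis.
Inter-reduce: drop elements whose leading term is divisible by another's, tail-reduce, and make monic.
Reduced Gröbner basis: {x_1 - 8x_2 + 6, x_2^{2} - \tfrac{9}{8}x_2 + \tfrac{1}{8}}.

The two bases agree; hence the ideals are identical.

Yes, the ideals are equal.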